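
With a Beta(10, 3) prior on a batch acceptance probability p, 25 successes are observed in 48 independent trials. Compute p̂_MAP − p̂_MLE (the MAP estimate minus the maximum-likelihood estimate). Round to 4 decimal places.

MAP − MLE = 0.0554

Posterior is Beta(35, 26); MAP = (35−1)/(61−2) = 34/59 ≈ 0.57627.
MLE ignores the prior: p̂_MLE = k/n = 25/48 ≈ 0.52083.
Difference = 34/59 − 25/48 = 157/2832 ≈ 0.0554.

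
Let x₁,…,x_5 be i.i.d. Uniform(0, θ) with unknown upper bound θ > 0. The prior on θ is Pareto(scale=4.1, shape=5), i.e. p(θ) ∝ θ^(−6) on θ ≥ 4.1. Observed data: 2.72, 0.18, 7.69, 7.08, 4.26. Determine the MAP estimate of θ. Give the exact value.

The Uniform(0, θ) likelihood is θ^(−n) for θ ≥ max(xᵢ), zero otherwise. Here max(xᵢ) = 7.69.
Posterior ∝ θ^(−6) · θ^(−5) = θ^(−11) on θ ≥ max(4.1, 7.69) = 7.69.
This density is strictly decreasing in θ, so the posterior mode lies at the lower boundary of the support.

θ̂_MAP = 7.69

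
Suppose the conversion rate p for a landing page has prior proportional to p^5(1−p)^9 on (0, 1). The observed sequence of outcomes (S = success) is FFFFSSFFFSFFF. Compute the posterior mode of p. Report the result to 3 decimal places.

p̂_MAP = 0.296

The prior density ∝ p^5(1−p)^9 is the kernel of Beta(6, 10).
Data: 3 successes in 13 trials (from the sequence). The binomial likelihood contributes p^3(1−p)^10, so the posterior is Beta(6+3, 10+10) = Beta(9, 20).
For Beta(a, b) with a, b > 1 the mode is (a−1)/(a+b−2) = 8/27 ≈ 0.296.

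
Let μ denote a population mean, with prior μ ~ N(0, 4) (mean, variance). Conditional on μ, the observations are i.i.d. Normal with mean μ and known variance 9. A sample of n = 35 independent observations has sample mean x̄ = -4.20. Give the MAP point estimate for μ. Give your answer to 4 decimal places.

n = 35, x̄ = -4.20.
For a Normal prior and Normal likelihood with known variance, the posterior is Normal; its mode equals its mean, the precision-weighted average.
Prior precision 1/σ₀² = 1/4 = 0.25; data precision n/σ² = 35/9.
μ̂ = (0.25·0 + (35/9)·(-4.2)) / (0.25 + 35/9) = (-49/3)/(149/36) = -588/149 ≈ -3.9463.

μ̂_MAP = -3.9463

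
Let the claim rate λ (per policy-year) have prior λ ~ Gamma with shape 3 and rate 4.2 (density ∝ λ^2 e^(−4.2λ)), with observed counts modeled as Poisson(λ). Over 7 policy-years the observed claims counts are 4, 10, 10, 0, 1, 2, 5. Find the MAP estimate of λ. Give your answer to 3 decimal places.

λ̂_MAP = 3.036

Σxᵢ = 4+10+10+0+1+2+5 = 32, with n = 7.
Posterior ∝ λ^2e^(−4.2λ) · λ^32e^(−7λ) = λ^34e^(−11.2λ), i.e. Gamma(shape=35, rate=11.2).
The mode of a Gamma(a, b) with a ≥ 1 (shape–rate) is (a−1)/b = 34/11.2 ≈ 3.036.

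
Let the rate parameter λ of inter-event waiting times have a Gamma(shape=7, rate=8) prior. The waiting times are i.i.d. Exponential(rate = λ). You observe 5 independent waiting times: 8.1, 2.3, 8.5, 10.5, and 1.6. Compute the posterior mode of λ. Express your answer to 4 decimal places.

The Exponential(rate=λ) likelihood is ∝ λ^n e^(−λΣtᵢ). Here n = 5 and Σtᵢ = 8.1 + 2.3 + 8.5 + 10.5 + 1.6 = 31.
Posterior ∝ λ^6e^(−8λ) · λ^5e^(−31λ) = λ^11e^(−39λ), i.e. Gamma(12, 39).
Mode = (a−1)/b = 11/39 ≈ 0.2821.

λ̂_MAP = 0.2821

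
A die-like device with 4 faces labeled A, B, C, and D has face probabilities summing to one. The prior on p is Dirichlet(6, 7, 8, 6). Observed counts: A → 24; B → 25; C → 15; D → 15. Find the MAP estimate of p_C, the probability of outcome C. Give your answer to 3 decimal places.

MAP estimate of p_C = 0.216

The posterior is Dirichlet(αᵢ + nᵢ) = Dirichlet(30, 32, 23, 21).
For a Dirichlet(a₁,…,a_K) with all aᵢ > 1, the mode has j-th component (aⱼ − 1)/(Σaᵢ − K).
Here Σaᵢ = 106 and K = 4, so p_C = (23 − 1)/(106 − 4) = 22/102 ≈ 0.216.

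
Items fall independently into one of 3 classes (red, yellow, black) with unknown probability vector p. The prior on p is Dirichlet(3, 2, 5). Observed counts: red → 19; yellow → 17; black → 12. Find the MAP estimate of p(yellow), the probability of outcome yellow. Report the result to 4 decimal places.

MAP estimate of p(yellow) = 0.3273

The posterior is Dirichlet(αᵢ + nᵢ) = Dirichlet(22, 19, 17).
For a Dirichlet(a₁,…,a_K) with all aᵢ > 1, the mode has j-th component (aⱼ − 1)/(Σaᵢ − K).
Here Σaᵢ = 58 and K = 3, so p(yellow) = (19 − 1)/(58 − 3) = 18/55 ≈ 0.3273.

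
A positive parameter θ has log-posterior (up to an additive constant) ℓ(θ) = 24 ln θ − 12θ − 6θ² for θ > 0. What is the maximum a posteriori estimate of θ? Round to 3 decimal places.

θ̂_MAP = 1.000

ℓ'(θ) = 24/θ − 12 − 12θ. Setting this to zero and multiplying by θ: 12θ² + 12θ − 24 = 0.
θ = (−12 + √(12² + 4·12·24)) / (2·12) = (−12 + √1296) / 24 = (−12 + 36)/24 = 1.
ℓ''(θ) = −24/θ² − 12 < 0, confirming a maximum.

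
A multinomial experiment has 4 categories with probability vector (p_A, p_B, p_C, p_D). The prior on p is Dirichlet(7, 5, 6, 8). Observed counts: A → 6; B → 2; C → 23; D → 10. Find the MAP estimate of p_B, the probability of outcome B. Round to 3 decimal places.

MAP estimate of p_B = 0.095

The posterior is Dirichlet(αᵢ + nᵢ) = Dirichlet(13, 7, 29, 18).
For a Dirichlet(a₁,…,a_K) with all aᵢ > 1, the mode has j-th component (aⱼ − 1)/(Σaᵢ − K).
Here Σaᵢ = 67 and K = 4, so p_B = (7 − 1)/(67 − 4) = 6/63 ≈ 0.095.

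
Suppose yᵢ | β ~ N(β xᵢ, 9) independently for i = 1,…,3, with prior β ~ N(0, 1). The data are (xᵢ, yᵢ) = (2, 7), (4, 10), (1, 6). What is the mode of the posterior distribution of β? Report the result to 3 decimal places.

log p(β | y) = −Σ(yᵢ − βxᵢ)²/(2·9) − β²/(2·1) + const.
Setting the derivative to zero: Σxᵢ(yᵢ − βxᵢ)/9 − β/1 = 0, so β = Σxᵢyᵢ / (Σxᵢ² + σ²/τ²).
Σxᵢyᵢ = 2·7 + 4·10 + 1·6 = 60; Σxᵢ² = 21; σ²/τ² = 9.
β̂_MAP = 60 / (21 + 9) = 60/30 ≈ 2.000.

β̂_MAP = 2.000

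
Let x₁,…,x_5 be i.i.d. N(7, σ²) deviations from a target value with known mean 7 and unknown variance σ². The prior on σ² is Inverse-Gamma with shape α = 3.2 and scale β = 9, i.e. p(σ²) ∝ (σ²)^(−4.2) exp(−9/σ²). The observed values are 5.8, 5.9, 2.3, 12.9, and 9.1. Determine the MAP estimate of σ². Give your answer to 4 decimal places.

σ̂²_MAP = 6.1164

Sum of squared deviations about the known mean: SS = (5.8−7)² + (5.9−7)² + (2.3−7)² + (12.9−7)² + (9.1−7)² = 63.96.
The Normal likelihood contributes (σ²)^(−n/2) exp(−SS/(2σ²)), so the posterior is Inverse-Gamma(α + n/2, β + SS/2) = Inverse-Gamma(5.7, 40.98).
The mode of Inverse-Gamma(a, b) is b/(a+1) = 40.98/6.7 ≈ 6.1164.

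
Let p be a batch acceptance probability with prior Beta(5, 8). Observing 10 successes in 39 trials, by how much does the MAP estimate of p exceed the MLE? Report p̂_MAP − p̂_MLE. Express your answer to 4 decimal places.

Posterior is Beta(15, 37); MAP = (15−1)/(52−2) = 14/50 ≈ 0.28000.
MLE ignores the prior: p̂_MLE = k/n = 10/39 ≈ 0.25641.
Difference = 14/50 − 10/39 = 23/975 ≈ 0.0236.

MAP − MLE = 0.0236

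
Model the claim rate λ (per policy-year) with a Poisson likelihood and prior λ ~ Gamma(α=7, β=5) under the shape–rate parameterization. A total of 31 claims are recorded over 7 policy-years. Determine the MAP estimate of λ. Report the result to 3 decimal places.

Σxᵢ = 31, n = 7.
Posterior ∝ λ^6e^(−5λ) · λ^31e^(−7λ) = λ^37e^(−12λ), i.e. Gamma(shape=38, rate=12).
The mode of a Gamma(a, b) with a ≥ 1 (shape–rate) is (a−1)/b = 37/12 ≈ 3.083.

λ̂_MAP = 3.083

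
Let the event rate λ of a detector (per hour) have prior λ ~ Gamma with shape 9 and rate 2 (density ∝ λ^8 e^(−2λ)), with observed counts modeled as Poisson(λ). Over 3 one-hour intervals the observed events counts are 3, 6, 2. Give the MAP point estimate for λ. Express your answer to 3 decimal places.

Σxᵢ = 3+6+2 = 11, with n = 3.
Posterior ∝ λ^8e^(−2λ) · λ^11e^(−3λ) = λ^19e^(−5λ), i.e. Gamma(shape=20, rate=5).
The mode of a Gamma(a, b) with a ≥ 1 (shape–rate) is (a−1)/b = 19/5 ≈ 3.800.

λ̂_MAP = 3.800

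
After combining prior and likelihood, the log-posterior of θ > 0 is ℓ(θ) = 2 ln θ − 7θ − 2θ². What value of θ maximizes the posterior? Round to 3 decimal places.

ℓ'(θ) = 2/θ − 7 − 4θ. Setting this to zero and multiplying by θ: 4θ² + 7θ − 2 = 0.
θ = (−7 + √(7² + 4·4·2)) / (2·4) = (−7 + √81) / 8 = (−7 + 9)/8 = 1/4.
ℓ''(θ) = −2/θ² − 4 < 0, confirming a maximum.

θ̂_MAP = 0.250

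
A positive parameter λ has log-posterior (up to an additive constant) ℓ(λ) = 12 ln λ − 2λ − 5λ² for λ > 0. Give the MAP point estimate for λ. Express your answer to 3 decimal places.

ℓ'(λ) = 12/λ − 2 − 10λ. Setting this to zero and multiplying by λ: 10λ² + 2λ − 12 = 0.
λ = (−2 + √(2² + 4·10·12)) / (2·10) = (−2 + √484) / 20 = (−2 + 22)/20 = 1.
ℓ''(λ) = −12/λ² − 10 < 0, confirming a maximum.

λ̂_MAP = 1.000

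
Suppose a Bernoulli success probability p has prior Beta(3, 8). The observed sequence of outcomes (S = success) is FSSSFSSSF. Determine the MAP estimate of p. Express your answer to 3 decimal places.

p̂_MAP = 0.444

Prior: Beta(3, 8).
Data: 6 successes in 9 trials (from the sequence). The binomial likelihood contributes p^6(1−p)^3, so the posterior is Beta(3+6, 8+3) = Beta(9, 11).
For Beta(a, b) with a, b > 1 the mode is (a−1)/(a+b−2) = 8/18 ≈ 0.444.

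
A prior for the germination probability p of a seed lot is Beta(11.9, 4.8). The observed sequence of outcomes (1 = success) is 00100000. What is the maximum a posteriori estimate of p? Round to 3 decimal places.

p̂_MAP = 0.524

Prior: Beta(11.9, 4.8).
Data: 1 success in 8 trials (from the sequence). The binomial likelihood contributes p(1−p)^7, so the posterior is Beta(11.9+1, 4.8+7) = Beta(12.9, 11.8).
For Beta(a, b) with a, b > 1 the mode is (a−1)/(a+b−2) = 11.9/22.7 ≈ 0.524.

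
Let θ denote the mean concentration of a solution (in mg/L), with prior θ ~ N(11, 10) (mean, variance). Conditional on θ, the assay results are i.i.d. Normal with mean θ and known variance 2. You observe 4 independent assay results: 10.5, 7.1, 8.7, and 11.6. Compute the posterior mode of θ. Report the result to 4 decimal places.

n = 4; x̄ = (10.5 + 7.1 + 8.7 + 11.6)/4 = 37.9/4 = 9.475.
For a Normal prior and Normal likelihood with known variance, the posterior is Normal; its mode equals its mean, the precision-weighted average.
Prior precision 1/σ₀² = 1/10 = 0.1; data precision n/σ² = 4/2 = 2.
θ̂ = (0.1·11 + 2·9.475) / (0.1 + 2) = 20.05/2.1 = 401/42 ≈ 9.5476.

θ̂_MAP = 9.5476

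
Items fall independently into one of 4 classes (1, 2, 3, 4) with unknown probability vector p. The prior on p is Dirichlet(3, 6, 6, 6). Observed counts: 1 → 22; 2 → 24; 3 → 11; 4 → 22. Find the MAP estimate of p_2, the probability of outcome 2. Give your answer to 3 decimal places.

The posterior is Dirichlet(αᵢ + nᵢ) = Dirichlet(25, 30, 17, 28).
For a Dirichlet(a₁,…,a_K) with all aᵢ > 1, the mode has j-th component (aⱼ − 1)/(Σaᵢ − K).
Here Σaᵢ = 100 and K = 4, so p_2 = (30 − 1)/(100 − 4) = 29/96 ≈ 0.302.

MAP estimate: 0.302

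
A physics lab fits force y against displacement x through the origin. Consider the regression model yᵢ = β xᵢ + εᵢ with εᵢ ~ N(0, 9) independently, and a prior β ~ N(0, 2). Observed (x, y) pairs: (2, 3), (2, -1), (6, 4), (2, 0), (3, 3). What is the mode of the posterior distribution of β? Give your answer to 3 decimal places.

log p(β | y) = −Σ(yᵢ − βxᵢ)²/(2·9) − β²/(2·2) + const.
Setting the derivative to zero: Σxᵢ(yᵢ − βxᵢ)/9 − β/2 = 0, so β = Σxᵢyᵢ / (Σxᵢ² + σ²/τ²).
Σxᵢyᵢ = 2·3 + 2·(-1) + 6·4 + 2·0 + 3·3 = 37; Σxᵢ² = 57; σ²/τ² = 4.5.
β̂_MAP = 37 / (57 + 4.5) = 37/61.5 ≈ 0.602.

β̂_MAP = 0.602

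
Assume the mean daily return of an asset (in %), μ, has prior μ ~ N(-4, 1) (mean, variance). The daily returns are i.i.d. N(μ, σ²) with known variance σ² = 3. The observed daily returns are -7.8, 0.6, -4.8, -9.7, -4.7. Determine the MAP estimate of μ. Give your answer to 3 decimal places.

n = 5; x̄ = ((-7.8) + 0.6 + (-4.8) + (-9.7) + (-4.7))/5 = -26.4/5 = -5.28.
For a Normal prior and Normal likelihood with known variance, the posterior is Normal; its mode equals its mean, the precision-weighted average.
Prior precision 1/σ₀² = 1/1 = 1; data precision n/σ² = 5/3.
μ̂ = (1·(-4) + (5/3)·(-5.28)) / (1 + 5/3) = (-12.8)/(8/3) = -4.800.

μ̂_MAP = -4.800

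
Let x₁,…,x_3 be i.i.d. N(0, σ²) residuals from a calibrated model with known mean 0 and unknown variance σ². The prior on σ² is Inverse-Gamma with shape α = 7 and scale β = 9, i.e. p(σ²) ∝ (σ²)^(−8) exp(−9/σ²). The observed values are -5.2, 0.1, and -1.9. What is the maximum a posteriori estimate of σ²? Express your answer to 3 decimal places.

Sum of squared deviations about the known mean: SS = (-5.2−0)² + (0.1−0)² + (-1.9−0)² = 30.66.
The Normal likelihood contributes (σ²)^(−n/2) exp(−SS/(2σ²)), so the posterior is Inverse-Gamma(α + n/2, β + SS/2) = Inverse-Gamma(8.5, 24.33).
The mode of Inverse-Gamma(a, b) is b/(a+1) = 24.33/9.5 ≈ 2.561.

σ̂²_MAP = 2.561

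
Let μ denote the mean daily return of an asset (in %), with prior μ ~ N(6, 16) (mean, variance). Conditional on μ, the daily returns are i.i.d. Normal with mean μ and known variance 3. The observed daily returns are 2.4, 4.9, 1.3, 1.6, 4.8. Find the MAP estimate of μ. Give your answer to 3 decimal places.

n = 5; x̄ = (2.4 + 4.9 + 1.3 + 1.6 + 4.8)/5 = 15/5 = 3.
For a Normal prior and Normal likelihood with known variance, the posterior is Normal; its mode equals its mean, the precision-weighted average.
Prior precision 1/σ₀² = 1/16 = 0.0625; data precision n/σ² = 5/3.
μ̂ = (0.0625·6 + (5/3)·3) / (0.0625 + 5/3) = 5.375/(83/48) = 258/83 ≈ 3.108.

μ̂_MAP = 3.108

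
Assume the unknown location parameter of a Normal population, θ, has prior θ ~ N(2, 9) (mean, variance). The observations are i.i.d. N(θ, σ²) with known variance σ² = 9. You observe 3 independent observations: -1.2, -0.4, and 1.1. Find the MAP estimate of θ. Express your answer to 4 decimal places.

θ̂_MAP = 0.3750

n = 3; x̄ = ((-1.2) + (-0.4) + 1.1)/3 = -0.5/3 = -1/6 ≈ -0.1667.
For a Normal prior and Normal likelihood with known variance, the posterior is Normal; its mode equals its mean, the precision-weighted average.
Prior precision 1/σ₀² = 1/9; data precision n/σ² = 3/9 = 1/3.
θ̂ = ((1/9)·2 + (1/3)·(-1/6)) / (1/9 + 1/3) = (1/6)/(4/9) = 0.3750.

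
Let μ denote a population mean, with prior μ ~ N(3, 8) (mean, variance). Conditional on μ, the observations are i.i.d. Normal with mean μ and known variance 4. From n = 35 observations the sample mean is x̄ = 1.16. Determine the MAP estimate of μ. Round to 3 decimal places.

μ̂_MAP = 1.186

n = 35, x̄ = 1.16.
For a Normal prior and Normal likelihood with known variance, the posterior is Normal; its mode equals its mean, the precision-weighted average.
Prior precision 1/σ₀² = 1/8 = 0.125; data precision n/σ² = 35/4 = 8.75.
μ̂ = (0.125·3 + 8.75·1.16) / (0.125 + 8.75) = 10.525/8.875 = 421/355 ≈ 1.186.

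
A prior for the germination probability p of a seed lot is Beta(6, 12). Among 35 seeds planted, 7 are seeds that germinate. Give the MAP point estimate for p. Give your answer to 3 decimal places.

p̂_MAP = 0.235

Prior: Beta(6, 12).
Data: 7 successes in 35 trials. The binomial likelihood contributes p^7(1−p)^28, so the posterior is Beta(6+7, 12+28) = Beta(13, 40).
For Beta(a, b) with a, b > 1 the mode is (a−1)/(a+b−2) = 12/51 ≈ 0.235.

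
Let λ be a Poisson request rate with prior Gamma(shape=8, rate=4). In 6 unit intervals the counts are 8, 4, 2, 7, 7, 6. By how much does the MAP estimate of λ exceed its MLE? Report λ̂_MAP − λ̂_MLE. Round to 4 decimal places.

MAP − MLE = -1.5667

Σxᵢ = 34. Posterior is Gamma(42, 10); MAP = (42−1)/10 = 41/10 ≈ 4.10000.
MLE = x̄ = 34/6 ≈ 5.66667.
Difference = 41/10 − 34/6 = -47/30 ≈ -1.5667.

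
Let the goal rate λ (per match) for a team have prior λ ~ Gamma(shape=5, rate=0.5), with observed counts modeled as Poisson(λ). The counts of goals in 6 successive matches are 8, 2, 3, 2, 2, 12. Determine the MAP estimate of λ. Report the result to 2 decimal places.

Σxᵢ = 8+2+3+2+2+12 = 29, with n = 6.
Posterior ∝ λ^4e^(−0.5λ) · λ^29e^(−6λ) = λ^33e^(−6.5λ), i.e. Gamma(shape=34, rate=6.5).
The mode of a Gamma(a, b) with a ≥ 1 (shape–rate) is (a−1)/b = 33/6.5 ≈ 5.08.

λ̂_MAP = 5.08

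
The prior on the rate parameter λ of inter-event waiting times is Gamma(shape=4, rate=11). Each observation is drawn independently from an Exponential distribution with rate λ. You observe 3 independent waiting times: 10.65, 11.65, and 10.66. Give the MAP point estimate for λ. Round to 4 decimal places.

λ̂_MAP = 0.1365

The Exponential(rate=λ) likelihood is ∝ λ^n e^(−λΣtᵢ). Here n = 3 and Σtᵢ = 10.65 + 11.65 + 10.66 = 32.96.
Posterior ∝ λ^3e^(−11λ) · λ^3e^(−32.96λ) = λ^6e^(−43.96λ), i.e. Gamma(7, 43.96).
Mode = (a−1)/b = 6/43.96 ≈ 0.1365.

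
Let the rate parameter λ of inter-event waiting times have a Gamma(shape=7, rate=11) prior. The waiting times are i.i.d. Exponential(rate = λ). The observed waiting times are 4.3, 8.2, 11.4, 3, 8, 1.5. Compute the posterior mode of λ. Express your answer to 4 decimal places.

λ̂_MAP = 0.2532

The Exponential(rate=λ) likelihood is ∝ λ^n e^(−λΣtᵢ). Here n = 6 and Σtᵢ = 4.3 + 8.2 + 11.4 + 3 + 8 + 1.5 = 36.4.
Posterior ∝ λ^6e^(−11λ) · λ^6e^(−36.4λ) = λ^12e^(−47.4λ), i.e. Gamma(13, 47.4).
Mode = (a−1)/b = 12/47.4 ≈ 0.2532.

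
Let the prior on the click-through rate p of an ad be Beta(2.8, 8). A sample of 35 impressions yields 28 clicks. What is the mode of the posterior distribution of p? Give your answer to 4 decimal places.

Prior: Beta(2.8, 8).
Data: 28 successes in 35 trials. The binomial likelihood contributes p^28(1−p)^7, so the posterior is Beta(2.8+28, 8+7) = Beta(30.8, 15).
For Beta(a, b) with a, b > 1 the mode is (a−1)/(a+b−2) = 29.8/43.8 ≈ 0.6804.

p̂_MAP = 0.6804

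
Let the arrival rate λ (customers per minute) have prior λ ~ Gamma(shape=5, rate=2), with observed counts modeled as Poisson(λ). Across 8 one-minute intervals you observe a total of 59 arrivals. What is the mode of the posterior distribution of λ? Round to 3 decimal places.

Σxᵢ = 59, n = 8.
Posterior ∝ λ^4e^(−2λ) · λ^59e^(−8λ) = λ^63e^(−10λ), i.e. Gamma(shape=64, rate=10).
The mode of a Gamma(a, b) with a ≥ 1 (shape–rate) is (a−1)/b = 63/10 ≈ 6.300.

λ̂_MAP = 6.300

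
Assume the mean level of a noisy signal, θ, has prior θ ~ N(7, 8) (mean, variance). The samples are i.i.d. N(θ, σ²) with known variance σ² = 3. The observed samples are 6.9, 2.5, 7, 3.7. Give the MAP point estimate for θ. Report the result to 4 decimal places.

θ̂_MAP = 5.1943

n = 4; x̄ = (6.9 + 2.5 + 7 + 3.7)/4 = 20.1/4 = 5.025.
For a Normal prior and Normal likelihood with known variance, the posterior is Normal; its mode equals its mean, the precision-weighted average.
Prior precision 1/σ₀² = 1/8 = 0.125; data precision n/σ² = 4/3.
θ̂ = (0.125·7 + (4/3)·5.025) / (0.125 + 4/3) = 7.575/(35/24) = 909/175 ≈ 5.1943.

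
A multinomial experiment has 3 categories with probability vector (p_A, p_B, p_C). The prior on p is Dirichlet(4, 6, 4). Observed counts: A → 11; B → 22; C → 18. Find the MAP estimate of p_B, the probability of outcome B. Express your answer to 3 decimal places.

MAP estimate of p_B = 0.435

The posterior is Dirichlet(αᵢ + nᵢ) = Dirichlet(15, 28, 22).
For a Dirichlet(a₁,…,a_K) with all aᵢ > 1, the mode has j-th component (aⱼ − 1)/(Σaᵢ − K).
Here Σaᵢ = 65 and K = 3, so p_B = (28 − 1)/(65 − 3) = 27/62 ≈ 0.435.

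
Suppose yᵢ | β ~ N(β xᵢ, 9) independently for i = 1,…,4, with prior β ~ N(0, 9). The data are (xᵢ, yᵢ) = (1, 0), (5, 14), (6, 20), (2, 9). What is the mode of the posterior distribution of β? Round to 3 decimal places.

log p(β | y) = −Σ(yᵢ − βxᵢ)²/(2·9) − β²/(2·9) + const.
Setting the derivative to zero: Σxᵢ(yᵢ − βxᵢ)/9 − β/9 = 0, so β = Σxᵢyᵢ / (Σxᵢ² + σ²/τ²).
Σxᵢyᵢ = 1·0 + 5·14 + 6·20 + 2·9 = 208; Σxᵢ² = 66; σ²/τ² = 1.
β̂_MAP = 208 / (66 + 1) = 208/67 ≈ 3.104.

β̂_MAP = 3.104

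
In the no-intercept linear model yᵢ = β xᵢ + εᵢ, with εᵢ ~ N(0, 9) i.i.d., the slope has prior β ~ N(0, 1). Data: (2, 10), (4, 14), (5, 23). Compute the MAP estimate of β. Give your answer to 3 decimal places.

β̂_MAP = 3.537

log p(β | y) = −Σ(yᵢ − βxᵢ)²/(2·9) − β²/(2·1) + const.
Setting the derivative to zero: Σxᵢ(yᵢ − βxᵢ)/9 − β/1 = 0, so β = Σxᵢyᵢ / (Σxᵢ² + σ²/τ²).
Σxᵢyᵢ = 2·10 + 4·14 + 5·23 = 191; Σxᵢ² = 45; σ²/τ² = 9.
β̂_MAP = 191 / (45 + 9) = 191/54 ≈ 3.537.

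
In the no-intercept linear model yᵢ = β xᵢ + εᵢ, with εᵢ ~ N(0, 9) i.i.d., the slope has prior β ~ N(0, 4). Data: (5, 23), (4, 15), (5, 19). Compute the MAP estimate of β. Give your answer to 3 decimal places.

β̂_MAP = 3.956

log p(β | y) = −Σ(yᵢ − βxᵢ)²/(2·9) − β²/(2·4) + const.
Setting the derivative to zero: Σxᵢ(yᵢ − βxᵢ)/9 − β/4 = 0, so β = Σxᵢyᵢ / (Σxᵢ² + σ²/τ²).
Σxᵢyᵢ = 5·23 + 4·15 + 5·19 = 270; Σxᵢ² = 66; σ²/τ² = 2.25.
β̂_MAP = 270 / (66 + 2.25) = 270/68.25 ≈ 3.956.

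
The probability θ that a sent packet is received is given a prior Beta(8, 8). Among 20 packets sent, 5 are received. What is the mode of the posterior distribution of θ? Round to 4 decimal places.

θ̂_MAP = 0.3529

Prior: Beta(8, 8).
Data: 5 successes in 20 trials. The binomial likelihood contributes θ^5(1−θ)^15, so the posterior is Beta(8+5, 8+15) = Beta(13, 23).
For Beta(a, b) with a, b > 1 the mode is (a−1)/(a+b−2) = 12/34 ≈ 0.3529.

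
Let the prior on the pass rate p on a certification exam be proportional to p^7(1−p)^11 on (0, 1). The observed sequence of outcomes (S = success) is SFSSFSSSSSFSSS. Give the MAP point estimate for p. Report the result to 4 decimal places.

The prior density ∝ p^7(1−p)^11 is the kernel of Beta(8, 12).
Data: 11 successes in 14 trials (from the sequence). The binomial likelihood contributes p^11(1−p)^3, so the posterior is Beta(8+11, 12+3) = Beta(19, 15).
For Beta(a, b) with a, b > 1 the mode is (a−1)/(a+b−2) = 18/32 ≈ 0.5625.

p̂_MAP = 0.5625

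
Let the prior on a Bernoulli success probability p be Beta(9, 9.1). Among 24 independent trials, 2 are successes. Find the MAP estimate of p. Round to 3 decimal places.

p̂_MAP = 0.249

Prior: Beta(9, 9.1).
Data: 2 successes in 24 trials. The binomial likelihood contributes p^2(1−p)^22, so the posterior is Beta(9+2, 9.1+22) = Beta(11, 31.1).
For Beta(a, b) with a, b > 1 the mode is (a−1)/(a+b−2) = 10/40.1 ≈ 0.249.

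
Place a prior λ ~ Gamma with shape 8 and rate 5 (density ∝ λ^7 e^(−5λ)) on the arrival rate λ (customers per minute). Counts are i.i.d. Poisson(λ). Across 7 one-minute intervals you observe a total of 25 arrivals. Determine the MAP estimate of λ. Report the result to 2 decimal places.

λ̂_MAP = 2.67

Σxᵢ = 25, n = 7.
Posterior ∝ λ^7e^(−5λ) · λ^25e^(−7λ) = λ^32e^(−12λ), i.e. Gamma(shape=33, rate=12).
The mode of a Gamma(a, b) with a ≥ 1 (shape–rate) is (a−1)/b = 32/12 ≈ 2.67.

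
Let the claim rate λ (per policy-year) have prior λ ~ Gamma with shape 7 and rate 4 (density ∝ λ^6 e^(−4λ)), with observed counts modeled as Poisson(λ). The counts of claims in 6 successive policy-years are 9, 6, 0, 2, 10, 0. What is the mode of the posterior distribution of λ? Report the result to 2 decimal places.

λ̂_MAP = 3.30

Σxᵢ = 9+6+0+2+10+0 = 27, with n = 6.
Posterior ∝ λ^6e^(−4λ) · λ^27e^(−6λ) = λ^33e^(−10λ), i.e. Gamma(shape=34, rate=10).
The mode of a Gamma(a, b) with a ≥ 1 (shape–rate) is (a−1)/b = 33/10 ≈ 3.30.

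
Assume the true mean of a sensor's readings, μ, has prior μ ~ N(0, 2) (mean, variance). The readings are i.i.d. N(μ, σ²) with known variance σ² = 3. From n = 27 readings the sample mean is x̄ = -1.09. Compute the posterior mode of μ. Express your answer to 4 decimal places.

μ̂_MAP = -1.0326

n = 27, x̄ = -1.09.
For a Normal prior and Normal likelihood with known variance, the posterior is Normal; its mode equals its mean, the precision-weighted average.
Prior precision 1/σ₀² = 1/2 = 0.5; data precision n/σ² = 27/3 = 9.
μ̂ = (0.5·0 + 9·(-1.09)) / (0.5 + 9) = (-9.81)/9.5 = -981/950 ≈ -1.0326.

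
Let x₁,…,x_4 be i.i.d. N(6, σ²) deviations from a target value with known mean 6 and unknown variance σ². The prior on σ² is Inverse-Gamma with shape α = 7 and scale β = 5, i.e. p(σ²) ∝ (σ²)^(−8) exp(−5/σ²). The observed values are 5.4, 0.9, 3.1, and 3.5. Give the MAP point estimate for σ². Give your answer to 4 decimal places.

σ̂²_MAP = 2.5515

Sum of squared deviations about the known mean: SS = (5.4−6)² + (0.9−6)² + (3.1−6)² + (3.5−6)² = 41.03.
The Normal likelihood contributes (σ²)^(−n/2) exp(−SS/(2σ²)), so the posterior is Inverse-Gamma(α + n/2, β + SS/2) = Inverse-Gamma(9, 25.515).
The mode of Inverse-Gamma(a, b) is b/(a+1) = 25.515/10 ≈ 2.5515.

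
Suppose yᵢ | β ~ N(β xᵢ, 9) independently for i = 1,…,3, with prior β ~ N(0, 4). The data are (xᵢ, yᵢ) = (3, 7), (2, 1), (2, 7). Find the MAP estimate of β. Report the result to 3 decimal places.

β̂_MAP = 1.922

log p(β | y) = −Σ(yᵢ − βxᵢ)²/(2·9) − β²/(2·4) + const.
Setting the derivative to zero: Σxᵢ(yᵢ − βxᵢ)/9 − β/4 = 0, so β = Σxᵢyᵢ / (Σxᵢ² + σ²/τ²).
Σxᵢyᵢ = 3·7 + 2·1 + 2·7 = 37; Σxᵢ² = 17; σ²/τ² = 2.25.
β̂_MAP = 37 / (17 + 2.25) = 37/19.25 ≈ 1.922.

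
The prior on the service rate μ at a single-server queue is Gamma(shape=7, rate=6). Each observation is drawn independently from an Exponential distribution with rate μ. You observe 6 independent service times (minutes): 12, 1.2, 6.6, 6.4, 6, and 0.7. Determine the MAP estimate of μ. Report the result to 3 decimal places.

The Exponential(rate=μ) likelihood is ∝ μ^n e^(−μΣtᵢ). Here n = 6 and Σtᵢ = 12 + 1.2 + 6.6 + 6.4 + 6 + 0.7 = 32.9.
Posterior ∝ μ^6e^(−6μ) · μ^6e^(−32.9μ) = μ^12e^(−38.9μ), i.e. Gamma(13, 38.9).
Mode = (a−1)/b = 12/38.9 ≈ 0.308.

μ̂_MAP = 0.308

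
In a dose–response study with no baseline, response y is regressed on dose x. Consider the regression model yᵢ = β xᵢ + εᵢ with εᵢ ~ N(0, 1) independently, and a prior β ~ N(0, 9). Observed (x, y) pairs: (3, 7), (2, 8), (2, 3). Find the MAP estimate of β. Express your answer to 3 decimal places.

β̂_MAP = 2.513

log p(β | y) = −Σ(yᵢ − βxᵢ)²/(2·1) − β²/(2·9) + const.
Setting the derivative to zero: Σxᵢ(yᵢ − βxᵢ)/1 − β/9 = 0, so β = Σxᵢyᵢ / (Σxᵢ² + σ²/τ²).
Σxᵢyᵢ = 3·7 + 2·8 + 2·3 = 43; Σxᵢ² = 17; σ²/τ² = 1/9.
β̂_MAP = 43 / (17 + 1/9) = 43/(154/9) = 387/154 ≈ 2.513.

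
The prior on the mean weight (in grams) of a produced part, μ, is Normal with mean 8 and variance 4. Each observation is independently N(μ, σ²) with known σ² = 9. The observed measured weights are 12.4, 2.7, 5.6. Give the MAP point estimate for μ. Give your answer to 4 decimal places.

n = 3; x̄ = (12.4 + 2.7 + 5.6)/3 = 20.7/3 = 6.9.
For a Normal prior and Normal likelihood with known variance, the posterior is Normal; its mode equals its mean, the precision-weighted average.
Prior precision 1/σ₀² = 1/4 = 0.25; data precision n/σ² = 3/9 = 1/3.
μ̂ = (0.25·8 + (1/3)·6.9) / (0.25 + 1/3) = 4.3/(7/12) = 258/35 ≈ 7.3714.

μ̂_MAP = 7.3714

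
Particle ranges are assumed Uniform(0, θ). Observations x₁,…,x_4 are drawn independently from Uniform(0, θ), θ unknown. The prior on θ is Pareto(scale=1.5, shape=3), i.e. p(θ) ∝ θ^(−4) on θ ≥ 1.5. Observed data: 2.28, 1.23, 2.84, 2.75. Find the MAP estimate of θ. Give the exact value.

θ̂_MAP = 2.84

The Uniform(0, θ) likelihood is θ^(−n) for θ ≥ max(xᵢ), zero otherwise. Here max(xᵢ) = 2.84.
Posterior ∝ θ^(−4) · θ^(−4) = θ^(−8) on θ ≥ max(1.5, 2.84) = 2.84.
This density is strictly decreasing in θ, so the posterior mode lies at the lower boundary of the support.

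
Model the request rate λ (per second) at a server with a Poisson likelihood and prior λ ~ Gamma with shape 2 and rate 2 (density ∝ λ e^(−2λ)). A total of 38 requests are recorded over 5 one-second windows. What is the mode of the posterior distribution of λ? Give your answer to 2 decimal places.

λ̂_MAP = 5.57

Σxᵢ = 38, n = 5.
Posterior ∝ λe^(−2λ) · λ^38e^(−5λ) = λ^39e^(−7λ), i.e. Gamma(shape=40, rate=7).
The mode of a Gamma(a, b) with a ≥ 1 (shape–rate) is (a−1)/b = 39/7 ≈ 5.57.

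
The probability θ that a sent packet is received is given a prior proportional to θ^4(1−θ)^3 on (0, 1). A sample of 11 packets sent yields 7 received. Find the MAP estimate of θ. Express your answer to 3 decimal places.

θ̂_MAP = 0.611

The prior density ∝ θ^4(1−θ)^3 is the kernel of Beta(5, 4).
Data: 7 successes in 11 trials. The binomial likelihood contributes θ^7(1−θ)^4, so the posterior is Beta(5+7, 4+4) = Beta(12, 8).
For Beta(a, b) with a, b > 1 the mode is (a−1)/(a+b−2) = 11/18 ≈ 0.611.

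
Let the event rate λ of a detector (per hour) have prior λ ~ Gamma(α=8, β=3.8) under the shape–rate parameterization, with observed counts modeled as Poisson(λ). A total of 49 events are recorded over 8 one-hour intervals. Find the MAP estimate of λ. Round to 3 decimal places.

λ̂_MAP = 4.746

Σxᵢ = 49, n = 8.
Posterior ∝ λ^7e^(−3.8λ) · λ^49e^(−8λ) = λ^56e^(−11.8λ), i.e. Gamma(shape=57, rate=11.8).
The mode of a Gamma(a, b) with a ≥ 1 (shape–rate) is (a−1)/b = 56/11.8 ≈ 4.746.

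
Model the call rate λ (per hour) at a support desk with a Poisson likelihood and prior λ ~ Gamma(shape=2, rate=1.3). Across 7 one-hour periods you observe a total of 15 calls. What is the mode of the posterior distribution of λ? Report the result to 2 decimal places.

Σxᵢ = 15, n = 7.
Posterior ∝ λe^(−1.3λ) · λ^15e^(−7λ) = λ^16e^(−8.3λ), i.e. Gamma(shape=17, rate=8.3).
The mode of a Gamma(a, b) with a ≥ 1 (shape–rate) is (a−1)/b = 16/8.3 ≈ 1.93.

λ̂_MAP = 1.93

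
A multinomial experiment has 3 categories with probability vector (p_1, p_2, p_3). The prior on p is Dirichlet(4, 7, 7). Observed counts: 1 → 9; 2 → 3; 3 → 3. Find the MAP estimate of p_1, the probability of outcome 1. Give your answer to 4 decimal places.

MAP estimate: 0.4000

The posterior is Dirichlet(αᵢ + nᵢ) = Dirichlet(13, 10, 10).
For a Dirichlet(a₁,…,a_K) with all aᵢ > 1, the mode has j-th component (aⱼ − 1)/(Σaᵢ − K).
Here Σaᵢ = 33 and K = 3, so p_1 = (13 − 1)/(33 − 3) = 12/30 ≈ 0.4000.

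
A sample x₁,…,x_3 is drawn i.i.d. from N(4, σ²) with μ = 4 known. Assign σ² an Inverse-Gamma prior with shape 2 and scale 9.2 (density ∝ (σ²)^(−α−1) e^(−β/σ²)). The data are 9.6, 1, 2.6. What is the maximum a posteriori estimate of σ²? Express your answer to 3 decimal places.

Sum of squared deviations about the known mean: SS = (9.6−4)² + (1−4)² + (2.6−4)² = 42.32.
The Normal likelihood contributes (σ²)^(−n/2) exp(−SS/(2σ²)), so the posterior is Inverse-Gamma(α + n/2, β + SS/2) = Inverse-Gamma(3.5, 30.36).
The mode of Inverse-Gamma(a, b) is b/(a+1) = 30.36/4.5 ≈ 6.747.

σ̂²_MAP = 6.747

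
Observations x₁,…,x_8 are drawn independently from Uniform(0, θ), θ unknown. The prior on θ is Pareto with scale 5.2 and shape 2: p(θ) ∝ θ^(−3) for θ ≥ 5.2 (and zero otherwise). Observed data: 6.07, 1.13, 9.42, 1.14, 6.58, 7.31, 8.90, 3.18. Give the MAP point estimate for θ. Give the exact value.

The Uniform(0, θ) likelihood is θ^(−n) for θ ≥ max(xᵢ), zero otherwise. Here max(xᵢ) = 9.42.
Posterior ∝ θ^(−3) · θ^(−8) = θ^(−11) on θ ≥ max(5.2, 9.42) = 9.42.
This density is strictly decreasing in θ, so the posterior mode lies at the lower boundary of the support.

θ̂_MAP = 9.42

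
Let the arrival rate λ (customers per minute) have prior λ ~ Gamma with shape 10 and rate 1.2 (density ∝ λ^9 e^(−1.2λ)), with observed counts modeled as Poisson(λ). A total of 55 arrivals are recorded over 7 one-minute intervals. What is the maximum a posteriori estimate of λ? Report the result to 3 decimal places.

Σxᵢ = 55, n = 7.
Posterior ∝ λ^9e^(−1.2λ) · λ^55e^(−7λ) = λ^64e^(−8.2λ), i.e. Gamma(shape=65, rate=8.2).
The mode of a Gamma(a, b) with a ≥ 1 (shape–rate) is (a−1)/b = 64/8.2 ≈ 7.805.

λ̂_MAP = 7.805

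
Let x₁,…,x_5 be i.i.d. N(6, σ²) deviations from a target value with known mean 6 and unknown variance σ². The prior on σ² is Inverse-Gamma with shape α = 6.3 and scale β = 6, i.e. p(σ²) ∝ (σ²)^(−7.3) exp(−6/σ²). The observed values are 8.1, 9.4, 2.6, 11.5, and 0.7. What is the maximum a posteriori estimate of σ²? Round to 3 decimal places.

σ̂²_MAP = 4.993

Sum of squared deviations about the known mean: SS = (8.1−6)² + (9.4−6)² + (2.6−6)² + (11.5−6)² + (0.7−6)² = 85.87.
The Normal likelihood contributes (σ²)^(−n/2) exp(−SS/(2σ²)), so the posterior is Inverse-Gamma(α + n/2, β + SS/2) = Inverse-Gamma(8.8, 48.935).
The mode of Inverse-Gamma(a, b) is b/(a+1) = 48.935/9.8 ≈ 4.993.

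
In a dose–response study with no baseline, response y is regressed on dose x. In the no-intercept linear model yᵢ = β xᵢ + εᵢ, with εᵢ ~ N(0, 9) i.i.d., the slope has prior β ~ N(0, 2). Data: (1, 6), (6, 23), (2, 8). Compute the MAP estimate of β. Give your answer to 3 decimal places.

β̂_MAP = 3.516

log p(β | y) = −Σ(yᵢ − βxᵢ)²/(2·9) − β²/(2·2) + const.
Setting the derivative to zero: Σxᵢ(yᵢ − βxᵢ)/9 − β/2 = 0, so β = Σxᵢyᵢ / (Σxᵢ² + σ²/τ²).
Σxᵢyᵢ = 1·6 + 6·23 + 2·8 = 160; Σxᵢ² = 41; σ²/τ² = 4.5.
β̂_MAP = 160 / (41 + 4.5) = 160/45.5 ≈ 3.516.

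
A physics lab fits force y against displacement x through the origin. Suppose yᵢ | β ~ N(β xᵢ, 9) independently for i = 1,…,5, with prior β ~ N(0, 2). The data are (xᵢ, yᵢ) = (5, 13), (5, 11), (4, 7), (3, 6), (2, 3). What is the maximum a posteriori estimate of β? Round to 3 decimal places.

β̂_MAP = 2.060

log p(β | y) = −Σ(yᵢ − βxᵢ)²/(2·9) − β²/(2·2) + const.
Setting the derivative to zero: Σxᵢ(yᵢ − βxᵢ)/9 − β/2 = 0, so β = Σxᵢyᵢ / (Σxᵢ² + σ²/τ²).
Σxᵢyᵢ = 5·13 + 5·11 + 4·7 + 3·6 + 2·3 = 172; Σxᵢ² = 79; σ²/τ² = 4.5.
β̂_MAP = 172 / (79 + 4.5) = 172/83.5 ≈ 2.060.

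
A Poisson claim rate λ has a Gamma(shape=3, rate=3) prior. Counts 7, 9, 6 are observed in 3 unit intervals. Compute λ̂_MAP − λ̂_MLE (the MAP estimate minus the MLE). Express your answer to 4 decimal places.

Σxᵢ = 22. Posterior is Gamma(25, 6); MAP = (25−1)/6 = 24/6 ≈ 4.00000.
MLE = x̄ = 22/3 ≈ 7.33333.
Difference = 24/6 − 22/3 = -10/3 ≈ -3.3333.

MAP − MLE = -3.3333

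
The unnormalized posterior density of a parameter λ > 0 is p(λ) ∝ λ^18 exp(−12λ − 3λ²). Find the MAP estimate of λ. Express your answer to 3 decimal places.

λ̂_MAP = 1.000

ℓ'(λ) = 18/λ − 12 − 6λ. Setting this to zero and multiplying by λ: 6λ² + 12λ − 18 = 0.
λ = (−12 + √(12² + 4·6·18)) / (2·6) = (−12 + √576) / 12 = (−12 + 24)/12 = 1.
ℓ''(λ) = −18/λ² − 6 < 0, confirming a maximum.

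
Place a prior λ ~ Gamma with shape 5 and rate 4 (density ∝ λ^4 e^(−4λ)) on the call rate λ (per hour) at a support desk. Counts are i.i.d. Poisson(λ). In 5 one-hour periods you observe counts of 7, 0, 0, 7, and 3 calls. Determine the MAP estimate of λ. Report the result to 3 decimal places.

λ̂_MAP = 2.333

Σxᵢ = 7+0+0+7+3 = 17, with n = 5.
Posterior ∝ λ^4e^(−4λ) · λ^17e^(−5λ) = λ^21e^(−9λ), i.e. Gamma(shape=22, rate=9).
The mode of a Gamma(a, b) with a ≥ 1 (shape–rate) is (a−1)/b = 21/9 ≈ 2.333.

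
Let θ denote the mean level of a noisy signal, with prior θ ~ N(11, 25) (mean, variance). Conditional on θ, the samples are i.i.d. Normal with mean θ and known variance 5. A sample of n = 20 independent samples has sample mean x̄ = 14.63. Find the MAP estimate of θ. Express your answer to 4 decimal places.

θ̂_MAP = 14.5941

n = 20, x̄ = 14.63.
For a Normal prior and Normal likelihood with known variance, the posterior is Normal; its mode equals its mean, the precision-weighted average.
Prior precision 1/σ₀² = 1/25 = 0.04; data precision n/σ² = 20/5 = 4.
θ̂ = (0.04·11 + 4·14.63) / (0.04 + 4) = 58.96/4.04 = 1474/101 ≈ 14.5941.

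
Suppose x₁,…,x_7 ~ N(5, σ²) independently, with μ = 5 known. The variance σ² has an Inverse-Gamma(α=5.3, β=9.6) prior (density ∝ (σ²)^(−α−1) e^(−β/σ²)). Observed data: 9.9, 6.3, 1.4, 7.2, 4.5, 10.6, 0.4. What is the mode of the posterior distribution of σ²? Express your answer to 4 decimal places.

Sum of squared deviations about the known mean: SS = (9.9−5)² + (6.3−5)² + (1.4−5)² + (7.2−5)² + (4.5−5)² + (10.6−5)² + (0.4−5)² = 96.27.
The Normal likelihood contributes (σ²)^(−n/2) exp(−SS/(2σ²)), so the posterior is Inverse-Gamma(α + n/2, β + SS/2) = Inverse-Gamma(8.8, 57.735).
The mode of Inverse-Gamma(a, b) is b/(a+1) = 57.735/9.8 ≈ 5.8913.

σ̂²_MAP = 5.8913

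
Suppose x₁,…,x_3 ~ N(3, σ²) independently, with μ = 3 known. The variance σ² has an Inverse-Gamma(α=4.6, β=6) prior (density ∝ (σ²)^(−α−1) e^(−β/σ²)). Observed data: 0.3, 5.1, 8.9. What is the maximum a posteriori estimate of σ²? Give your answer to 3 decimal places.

σ̂²_MAP = 4.120

Sum of squared deviations about the known mean: SS = (0.3−3)² + (5.1−3)² + (8.9−3)² = 46.51.
The Normal likelihood contributes (σ²)^(−n/2) exp(−SS/(2σ²)), so the posterior is Inverse-Gamma(α + n/2, β + SS/2) = Inverse-Gamma(6.1, 29.255).
The mode of Inverse-Gamma(a, b) is b/(a+1) = 29.255/7.1 ≈ 4.120.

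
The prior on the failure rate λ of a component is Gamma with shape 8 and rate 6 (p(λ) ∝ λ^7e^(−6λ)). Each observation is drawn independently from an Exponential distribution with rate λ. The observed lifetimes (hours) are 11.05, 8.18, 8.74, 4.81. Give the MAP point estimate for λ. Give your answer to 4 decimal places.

The Exponential(rate=λ) likelihood is ∝ λ^n e^(−λΣtᵢ). Here n = 4 and Σtᵢ = 11.05 + 8.18 + 8.74 + 4.81 = 32.78.
Posterior ∝ λ^7e^(−6λ) · λ^4e^(−32.78λ) = λ^11e^(−38.78λ), i.e. Gamma(12, 38.78).
Mode = (a−1)/b = 11/38.78 ≈ 0.2837.

λ̂_MAP = 0.2837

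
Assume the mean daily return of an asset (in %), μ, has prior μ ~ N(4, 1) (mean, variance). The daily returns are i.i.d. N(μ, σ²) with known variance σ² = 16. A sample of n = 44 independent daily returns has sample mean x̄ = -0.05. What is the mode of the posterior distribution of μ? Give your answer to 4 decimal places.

n = 44, x̄ = -0.05.
For a Normal prior and Normal likelihood with known variance, the posterior is Normal; its mode equals its mean, the precision-weighted average.
Prior precision 1/σ₀² = 1/1 = 1; data precision n/σ² = 44/16 = 2.75.
μ̂ = (1·4 + 2.75·(-0.05)) / (1 + 2.75) = 3.8625/3.75 = 1.0300.

μ̂_MAP = 1.0300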